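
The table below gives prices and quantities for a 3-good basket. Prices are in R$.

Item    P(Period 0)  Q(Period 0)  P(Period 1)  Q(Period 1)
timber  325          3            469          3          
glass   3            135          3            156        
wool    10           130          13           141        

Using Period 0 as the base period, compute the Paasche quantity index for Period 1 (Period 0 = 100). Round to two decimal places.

105.88

Paasche quantity index uses current-period prices as weights.
ΣP(Period 1)·Q(Period 1) = 469×3 + 3×156 + 13×141 = 1407 + 468 + 1833 = 3708
ΣP(Period 1)·Q(Period 0) = 469×3 + 3×135 + 13×130 = 1407 + 405 + 1690 = 3502
Index = 3708 / 3502 × 100 = 105.8824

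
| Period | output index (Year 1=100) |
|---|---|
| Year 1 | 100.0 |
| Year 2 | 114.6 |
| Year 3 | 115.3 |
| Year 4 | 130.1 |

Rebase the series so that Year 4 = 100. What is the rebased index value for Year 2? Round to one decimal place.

Rebased(Year 2) = 114.6 / 130.1 × 100 = 88.0861

88.1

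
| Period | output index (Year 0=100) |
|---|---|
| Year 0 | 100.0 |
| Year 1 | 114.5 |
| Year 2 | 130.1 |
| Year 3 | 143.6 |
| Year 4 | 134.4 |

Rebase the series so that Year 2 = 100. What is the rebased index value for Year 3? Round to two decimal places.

Rebased(Year 3) = 143.6 / 130.1 × 100 = 110.3766

110.38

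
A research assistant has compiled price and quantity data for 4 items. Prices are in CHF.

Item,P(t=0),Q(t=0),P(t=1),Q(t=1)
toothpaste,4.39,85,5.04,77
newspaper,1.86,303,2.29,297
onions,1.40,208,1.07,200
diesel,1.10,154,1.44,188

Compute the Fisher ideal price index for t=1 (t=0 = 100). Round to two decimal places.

Laspeyres component (base-period weights):
ΣP(t=1)Q(t=0) = 5.04×85 + 2.29×303 + 1.07×208 + 1.44×154 = 428.4 + 693.87 + 222.56 + 221.76 = 1566.59
ΣP(t=0)Q(t=0) = 4.39×85 + 1.86×303 + 1.40×208 + 1.10×154 = 373.15 + 563.58 + 291.2 + 169.4 = 1397.33
L = 1566.59 / 1397.33 × 100 = 112.1131
Paasche component (current-period weights):
ΣP(t=1)Q(t=1) = 5.04×77 + 2.29×297 + 1.07×200 + 1.44×188 = 388.08 + 680.13 + 214 + 270.72 = 1552.93
ΣP(t=0)Q(t=1) = 4.39×77 + 1.86×297 + 1.40×200 + 1.10×188 = 338.03 + 552.42 + 280 + 206.8 = 1377.25
P = 1552.93 / 1377.25 × 100 = 112.7559
Fisher = √(L × P) = √(112.1131 × 112.7559) = 112.4340

112.43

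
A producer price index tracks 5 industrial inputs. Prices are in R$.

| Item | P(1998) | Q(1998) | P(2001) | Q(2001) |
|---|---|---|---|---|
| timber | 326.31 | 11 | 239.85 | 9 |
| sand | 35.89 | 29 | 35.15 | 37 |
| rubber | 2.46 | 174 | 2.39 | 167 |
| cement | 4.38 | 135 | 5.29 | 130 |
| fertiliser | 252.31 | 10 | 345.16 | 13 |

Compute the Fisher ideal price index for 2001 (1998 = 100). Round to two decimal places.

Laspeyres component (base-period weights):
ΣP(2001)Q(1998) = 239.85×11 + 35.15×29 + 2.39×174 + 5.29×135 + 345.16×10 = 2638.35 + 1019.35 + 415.86 + 714.15 + 3451.6 = 8239.31
ΣP(1998)Q(1998) = 326.31×11 + 35.89×29 + 2.46×174 + 4.38×135 + 252.31×10 = 3589.41 + 1040.81 + 428.04 + 591.3 + 2523.1 = 8172.66
L = 8239.31 / 8172.66 × 100 = 100.8155
Paasche component (current-period weights):
ΣP(2001)Q(2001) = 239.85×9 + 35.15×37 + 2.39×167 + 5.29×130 + 345.16×13 = 2158.65 + 1300.55 + 399.13 + 687.7 + 4487.08 = 9033.11
ΣP(1998)Q(2001) = 326.31×9 + 35.89×37 + 2.46×167 + 4.38×130 + 252.31×13 = 2936.79 + 1327.93 + 410.82 + 569.4 + 3280.03 = 8524.97
P = 9033.11 / 8524.97 × 100 = 105.9606
Fisher = √(L × P) = √(100.8155 × 105.9606) = 103.3561

103.36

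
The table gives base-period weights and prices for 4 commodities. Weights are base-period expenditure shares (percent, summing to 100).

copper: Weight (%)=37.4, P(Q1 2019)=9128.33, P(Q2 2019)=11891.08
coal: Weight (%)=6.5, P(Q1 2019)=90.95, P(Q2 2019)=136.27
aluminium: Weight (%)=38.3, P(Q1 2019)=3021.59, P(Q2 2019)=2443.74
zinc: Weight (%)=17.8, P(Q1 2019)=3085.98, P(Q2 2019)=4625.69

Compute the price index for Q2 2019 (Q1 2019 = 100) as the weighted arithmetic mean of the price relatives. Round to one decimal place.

copper: 37.4 × (11891.08/9128.33) = 37.4 × 1.302657 = 48.7194
coal: 6.5 × (136.27/90.95) = 6.5 × 1.498296 = 9.7389
aluminium: 38.3 × (2443.74/3021.59) = 38.3 × 0.808760 = 30.9755
zinc: 17.8 × (4625.69/3085.98) = 17.8 × 1.498937 = 26.6811
Index = Σ wᵢ·(p₁ᵢ/p₀ᵢ) = 48.7194 + 9.7389 + 30.9755 + 26.6811 = 116.1149

116.1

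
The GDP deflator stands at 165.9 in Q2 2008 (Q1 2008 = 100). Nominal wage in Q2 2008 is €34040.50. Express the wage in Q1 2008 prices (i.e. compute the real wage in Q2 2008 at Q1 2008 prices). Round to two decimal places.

20518.69

Real = Nominal ÷ (Index/100) = 34040.50 ÷ (165.9/100)
     = 34040.50 ÷ 1.659 = 20518.6860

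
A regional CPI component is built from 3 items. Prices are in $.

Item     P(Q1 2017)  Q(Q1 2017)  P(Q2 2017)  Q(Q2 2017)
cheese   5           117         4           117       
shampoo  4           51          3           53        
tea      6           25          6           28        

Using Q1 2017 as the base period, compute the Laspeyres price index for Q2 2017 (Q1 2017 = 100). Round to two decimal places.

Laspeyres price index uses base-period quantities as weights.
ΣP(Q2 2017)·Q(Q1 2017) = 4×117 + 3×51 + 6×25 = 468 + 153 + 150 = 771
ΣP(Q1 2017)·Q(Q1 2017) = 5×117 + 4×51 + 6×25 = 585 + 204 + 150 = 939
Index = 771 / 939 × 100 = 82.1086

82.11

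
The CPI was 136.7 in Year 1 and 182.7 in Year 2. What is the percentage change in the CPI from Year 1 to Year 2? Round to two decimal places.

Change = (182.7 − 136.7) / 136.7 × 100
       = 46.0 / 136.7 × 100 = 33.6503%

33.65%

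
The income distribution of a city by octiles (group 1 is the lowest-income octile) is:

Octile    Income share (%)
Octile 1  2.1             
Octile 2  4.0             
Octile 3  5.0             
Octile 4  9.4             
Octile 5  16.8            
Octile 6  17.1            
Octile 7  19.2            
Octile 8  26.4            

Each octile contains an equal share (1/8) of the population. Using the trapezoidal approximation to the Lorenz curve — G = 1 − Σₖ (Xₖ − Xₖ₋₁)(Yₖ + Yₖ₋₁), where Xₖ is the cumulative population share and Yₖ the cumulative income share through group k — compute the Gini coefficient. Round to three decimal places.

0.362

Cumulative income shares Yₖ: 0.0210, 0.0610, 0.1110, 0.2050, 0.3730, 0.5440, 0.7360, 1.0000
Σ (Xₖ−Xₖ₋₁)(Yₖ+Yₖ₋₁) = (1/8)(0.0210+0.0000) + (1/8)(0.0610+0.0210) + (1/8)(0.1110+0.0610) + (1/8)(0.2050+0.1110) + (1/8)(0.3730+0.2050) + (1/8)(0.5440+0.3730) + (1/8)(0.7360+0.5440) + (1/8)(1.0000+0.7360)
  = 0.0026 + 0.0103 + 0.0215 + 0.0395 + 0.0723 + 0.1146 + 0.1600 + 0.2170 = 0.6378
G = 1 − 0.6378 = 0.3622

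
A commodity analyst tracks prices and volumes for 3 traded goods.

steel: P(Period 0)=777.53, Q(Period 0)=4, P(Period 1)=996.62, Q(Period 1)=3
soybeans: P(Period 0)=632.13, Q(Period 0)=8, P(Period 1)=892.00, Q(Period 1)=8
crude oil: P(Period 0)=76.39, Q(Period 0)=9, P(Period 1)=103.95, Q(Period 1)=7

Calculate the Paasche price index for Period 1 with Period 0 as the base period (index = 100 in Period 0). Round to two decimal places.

Paasche price index uses current-period quantities as weights.
ΣP(Period 1)·Q(Period 1) = 996.62×3 + 892.00×8 + 103.95×7 = 2989.86 + 7136 + 727.65 = 10853.51
ΣP(Period 0)·Q(Period 1) = 777.53×3 + 632.13×8 + 76.39×7 = 2332.59 + 5057.04 + 534.73 = 7924.36
Index = 10853.51 / 7924.36 × 100 = 136.9639

136.96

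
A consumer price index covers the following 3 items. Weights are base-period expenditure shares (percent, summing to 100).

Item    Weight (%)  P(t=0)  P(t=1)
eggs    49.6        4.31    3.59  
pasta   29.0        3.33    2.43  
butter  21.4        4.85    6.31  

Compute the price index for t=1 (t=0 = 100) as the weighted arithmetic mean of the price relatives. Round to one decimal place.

eggs: 49.6 × (3.59/4.31) = 49.6 × 0.832947 = 41.3142
pasta: 29.0 × (2.43/3.33) = 29.0 × 0.729730 = 21.1622
butter: 21.4 × (6.31/4.85) = 21.4 × 1.301031 = 27.8421
Index = Σ wᵢ·(p₁ᵢ/p₀ᵢ) = 41.3142 + 21.1622 + 27.8421 = 90.3184

90.3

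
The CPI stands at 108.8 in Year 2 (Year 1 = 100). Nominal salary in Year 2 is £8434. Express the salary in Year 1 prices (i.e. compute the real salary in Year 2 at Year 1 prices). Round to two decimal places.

7751.84

Real = Nominal ÷ (Index/100) = 8434 ÷ (108.8/100)
     = 8434 ÷ 1.088 = 7751.8382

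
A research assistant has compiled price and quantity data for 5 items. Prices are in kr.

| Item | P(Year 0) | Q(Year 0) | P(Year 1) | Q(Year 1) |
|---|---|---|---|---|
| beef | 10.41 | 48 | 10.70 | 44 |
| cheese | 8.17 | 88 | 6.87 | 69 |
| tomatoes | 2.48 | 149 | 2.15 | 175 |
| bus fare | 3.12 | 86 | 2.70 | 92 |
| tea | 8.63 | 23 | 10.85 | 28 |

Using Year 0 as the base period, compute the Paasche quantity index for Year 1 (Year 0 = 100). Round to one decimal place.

97.6

Paasche quantity index uses current-period prices as weights.
ΣP(Year 1)·Q(Year 1) = 10.70×44 + 6.87×69 + 2.15×175 + 2.70×92 + 10.85×28 = 470.8 + 474.03 + 376.25 + 248.4 + 303.8 = 1873.28
ΣP(Year 1)·Q(Year 0) = 10.70×48 + 6.87×88 + 2.15×149 + 2.70×86 + 10.85×23 = 513.6 + 604.56 + 320.35 + 232.2 + 249.55 = 1920.26
Index = 1873.28 / 1920.26 × 100 = 97.5535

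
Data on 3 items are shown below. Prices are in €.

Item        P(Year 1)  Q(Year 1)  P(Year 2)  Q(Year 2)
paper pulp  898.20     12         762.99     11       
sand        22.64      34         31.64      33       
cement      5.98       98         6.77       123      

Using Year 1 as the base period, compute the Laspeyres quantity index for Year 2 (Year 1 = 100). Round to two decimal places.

Laspeyres quantity index uses base-period prices as weights.
ΣP(Year 1)·Q(Year 2) = 898.20×11 + 22.64×33 + 5.98×123 = 9880.2 + 747.12 + 735.54 = 11362.86
ΣP(Year 1)·Q(Year 1) = 898.20×12 + 22.64×34 + 5.98×98 = 10778.4 + 769.76 + 586.04 = 12134.2
Index = 11362.86 / 12134.2 × 100 = 93.6433

93.64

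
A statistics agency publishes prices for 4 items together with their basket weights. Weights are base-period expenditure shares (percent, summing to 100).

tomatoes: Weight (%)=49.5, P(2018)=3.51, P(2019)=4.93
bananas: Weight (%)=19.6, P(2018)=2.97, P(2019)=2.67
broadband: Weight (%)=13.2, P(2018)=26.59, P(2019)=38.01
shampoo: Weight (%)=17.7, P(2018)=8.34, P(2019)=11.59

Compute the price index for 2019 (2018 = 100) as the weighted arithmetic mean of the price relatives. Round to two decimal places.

130.61

tomatoes: 49.5 × (4.93/3.51) = 49.5 × 1.404558 = 69.5256
bananas: 19.6 × (2.67/2.97) = 19.6 × 0.898990 = 17.6202
broadband: 13.2 × (38.01/26.59) = 13.2 × 1.429485 = 18.8692
shampoo: 17.7 × (11.59/8.34) = 17.7 × 1.389688 = 24.5975
Index = Σ wᵢ·(p₁ᵢ/p₀ᵢ) = 69.5256 + 17.6202 + 18.8692 + 24.5975 = 130.6125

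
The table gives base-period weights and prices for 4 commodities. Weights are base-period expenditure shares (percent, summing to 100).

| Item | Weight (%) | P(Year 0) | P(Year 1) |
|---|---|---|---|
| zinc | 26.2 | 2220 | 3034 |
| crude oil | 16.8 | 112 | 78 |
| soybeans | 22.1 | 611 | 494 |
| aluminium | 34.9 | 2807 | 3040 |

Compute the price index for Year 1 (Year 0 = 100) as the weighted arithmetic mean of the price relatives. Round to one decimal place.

zinc: 26.2 × (3034/2220) = 26.2 × 1.366667 = 35.8067
crude oil: 16.8 × (78/112) = 16.8 × 0.696429 = 11.7000
soybeans: 22.1 × (494/611) = 22.1 × 0.808511 = 17.8681
aluminium: 34.9 × (3040/2807) = 34.9 × 1.083007 = 37.7969
Index = Σ wᵢ·(p₁ᵢ/p₀ᵢ) = 35.8067 + 11.7000 + 17.8681 + 37.7969 = 103.1717

103.2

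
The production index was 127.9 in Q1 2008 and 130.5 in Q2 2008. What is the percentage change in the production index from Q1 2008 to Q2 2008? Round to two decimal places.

Change = (130.5 − 127.9) / 127.9 × 100
       = 2.6 / 127.9 × 100 = 2.0328%

2.03%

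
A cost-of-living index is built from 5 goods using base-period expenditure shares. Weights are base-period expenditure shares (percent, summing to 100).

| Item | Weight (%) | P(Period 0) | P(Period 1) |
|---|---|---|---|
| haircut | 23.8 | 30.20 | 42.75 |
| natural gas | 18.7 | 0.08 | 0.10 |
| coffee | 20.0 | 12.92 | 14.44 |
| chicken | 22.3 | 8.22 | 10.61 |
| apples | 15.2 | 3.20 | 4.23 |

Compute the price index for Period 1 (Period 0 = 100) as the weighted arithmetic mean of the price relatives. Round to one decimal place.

128.3

haircut: 23.8 × (42.75/30.20) = 23.8 × 1.415563 = 33.6904
natural gas: 18.7 × (0.10/0.08) = 18.7 × 1.250000 = 23.3750
coffee: 20.0 × (14.44/12.92) = 20.0 × 1.117647 = 22.3529
chicken: 22.3 × (10.61/8.22) = 22.3 × 1.290754 = 28.7838
apples: 15.2 × (4.23/3.20) = 15.2 × 1.321875 = 20.0925
Index = Σ wᵢ·(p₁ᵢ/p₀ᵢ) = 33.6904 + 23.3750 + 22.3529 + 28.7838 + 20.0925 = 128.2947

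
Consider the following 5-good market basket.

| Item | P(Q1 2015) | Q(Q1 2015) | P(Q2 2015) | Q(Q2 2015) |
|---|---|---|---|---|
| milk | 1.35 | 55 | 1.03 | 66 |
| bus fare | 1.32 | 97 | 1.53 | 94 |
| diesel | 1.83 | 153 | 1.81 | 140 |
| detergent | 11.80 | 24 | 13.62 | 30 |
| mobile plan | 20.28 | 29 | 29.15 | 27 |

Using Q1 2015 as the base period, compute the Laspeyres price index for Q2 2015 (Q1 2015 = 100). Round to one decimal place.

Laspeyres price index uses base-period quantities as weights.
ΣP(Q2 2015)·Q(Q1 2015) = 1.03×55 + 1.53×97 + 1.81×153 + 13.62×24 + 29.15×29 = 56.65 + 148.41 + 276.93 + 326.88 + 845.35 = 1654.22
ΣP(Q1 2015)·Q(Q1 2015) = 1.35×55 + 1.32×97 + 1.83×153 + 11.80×24 + 20.28×29 = 74.25 + 128.04 + 279.99 + 283.2 + 588.12 = 1353.6
Index = 1654.22 / 1353.6 × 100 = 122.2089

122.2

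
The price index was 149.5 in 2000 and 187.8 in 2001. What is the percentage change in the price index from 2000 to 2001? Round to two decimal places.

25.62%

Change = (187.8 − 149.5) / 149.5 × 100
       = 38.3 / 149.5 × 100 = 25.6187%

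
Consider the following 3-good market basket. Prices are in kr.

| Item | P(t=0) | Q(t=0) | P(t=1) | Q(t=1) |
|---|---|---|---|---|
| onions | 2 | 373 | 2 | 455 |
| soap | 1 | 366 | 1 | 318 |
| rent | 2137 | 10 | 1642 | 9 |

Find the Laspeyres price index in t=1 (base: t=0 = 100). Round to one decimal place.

78.0

Laspeyres price index uses base-period quantities as weights.
ΣP(t=1)·Q(t=0) = 2×373 + 1×366 + 1642×10 = 746 + 366 + 16420 = 17532
ΣP(t=0)·Q(t=0) = 2×373 + 1×366 + 2137×10 = 746 + 366 + 21370 = 22482
Index = 17532 / 22482 × 100 = 77.9824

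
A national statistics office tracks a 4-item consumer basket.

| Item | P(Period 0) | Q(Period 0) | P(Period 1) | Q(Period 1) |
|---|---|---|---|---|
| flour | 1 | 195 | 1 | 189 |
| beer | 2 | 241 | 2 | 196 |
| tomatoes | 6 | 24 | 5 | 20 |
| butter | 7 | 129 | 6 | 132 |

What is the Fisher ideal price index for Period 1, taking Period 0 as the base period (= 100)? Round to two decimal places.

Laspeyres component (base-period weights):
ΣP(Period 1)Q(Period 0) = 1×195 + 2×241 + 5×24 + 6×129 = 195 + 482 + 120 + 774 = 1571
ΣP(Period 0)Q(Period 0) = 1×195 + 2×241 + 6×24 + 7×129 = 195 + 482 + 144 + 903 = 1724
L = 1571 / 1724 × 100 = 91.1253
Paasche component (current-period weights):
ΣP(Period 1)Q(Period 1) = 1×189 + 2×196 + 5×20 + 6×132 = 189 + 392 + 100 + 792 = 1473
ΣP(Period 0)Q(Period 1) = 1×189 + 2×196 + 6×20 + 7×132 = 189 + 392 + 120 + 924 = 1625
P = 1473 / 1625 × 100 = 90.6462
Fisher = √(L × P) = √(91.1253 × 90.6462) = 90.8854

90.89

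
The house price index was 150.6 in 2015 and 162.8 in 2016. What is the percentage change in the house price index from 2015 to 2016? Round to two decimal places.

Change = (162.8 − 150.6) / 150.6 × 100
       = 12.2 / 150.6 × 100 = 8.1009%

8.10%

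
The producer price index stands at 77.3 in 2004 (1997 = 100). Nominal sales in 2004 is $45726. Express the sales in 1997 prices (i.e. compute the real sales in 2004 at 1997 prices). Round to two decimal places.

Real = Nominal ÷ (Index/100) = 45726 ÷ (77.3/100)
     = 45726 ÷ 0.773 = 59153.9457

59153.95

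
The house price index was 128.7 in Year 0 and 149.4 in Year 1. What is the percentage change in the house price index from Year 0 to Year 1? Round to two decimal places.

16.08%

Change = (149.4 − 128.7) / 128.7 × 100
       = 20.7 / 128.7 × 100 = 16.0839%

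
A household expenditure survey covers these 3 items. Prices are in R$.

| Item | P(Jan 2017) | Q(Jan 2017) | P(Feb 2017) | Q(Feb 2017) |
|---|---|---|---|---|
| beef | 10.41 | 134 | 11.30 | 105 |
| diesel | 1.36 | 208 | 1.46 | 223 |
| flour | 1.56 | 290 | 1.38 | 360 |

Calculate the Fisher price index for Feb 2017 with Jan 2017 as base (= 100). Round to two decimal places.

Laspeyres component (base-period weights):
ΣP(Feb 2017)Q(Jan 2017) = 11.30×134 + 1.46×208 + 1.38×290 = 1514.2 + 303.68 + 400.2 = 2218.08
ΣP(Jan 2017)Q(Jan 2017) = 10.41×134 + 1.36×208 + 1.56×290 = 1394.94 + 282.88 + 452.4 = 2130.22
L = 2218.08 / 2130.22 × 100 = 104.1245
Paasche component (current-period weights):
ΣP(Feb 2017)Q(Feb 2017) = 11.30×105 + 1.46×223 + 1.38×360 = 1186.5 + 325.58 + 496.8 = 2008.88
ΣP(Jan 2017)Q(Feb 2017) = 10.41×105 + 1.36×223 + 1.56×360 = 1093.05 + 303.28 + 561.6 = 1957.93
P = 2008.88 / 1957.93 × 100 = 102.6022
Fisher = √(L × P) = √(104.1245 × 102.6022) = 103.3605

103.36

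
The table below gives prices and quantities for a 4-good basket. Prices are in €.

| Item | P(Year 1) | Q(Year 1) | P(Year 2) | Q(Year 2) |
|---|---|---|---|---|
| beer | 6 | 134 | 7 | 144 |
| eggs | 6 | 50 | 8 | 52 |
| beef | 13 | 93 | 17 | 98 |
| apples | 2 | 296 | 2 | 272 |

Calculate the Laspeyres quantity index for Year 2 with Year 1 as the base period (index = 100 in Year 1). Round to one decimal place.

103.1

Laspeyres quantity index uses base-period prices as weights.
ΣP(Year 1)·Q(Year 2) = 6×144 + 6×52 + 13×98 + 2×272 = 864 + 312 + 1274 + 544 = 2994
ΣP(Year 1)·Q(Year 1) = 6×134 + 6×50 + 13×93 + 2×296 = 804 + 300 + 1209 + 592 = 2905
Index = 2994 / 2905 × 100 = 103.0637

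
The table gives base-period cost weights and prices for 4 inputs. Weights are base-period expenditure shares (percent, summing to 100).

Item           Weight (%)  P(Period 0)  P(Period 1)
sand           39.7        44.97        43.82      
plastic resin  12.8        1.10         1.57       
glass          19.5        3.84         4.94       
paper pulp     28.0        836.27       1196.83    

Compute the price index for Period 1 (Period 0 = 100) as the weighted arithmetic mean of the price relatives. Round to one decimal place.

122.1

sand: 39.7 × (43.82/44.97) = 39.7 × 0.974427 = 38.6848
plastic resin: 12.8 × (1.57/1.10) = 12.8 × 1.427273 = 18.2691
glass: 19.5 × (4.94/3.84) = 19.5 × 1.286458 = 25.0859
paper pulp: 28.0 × (1196.83/836.27) = 28.0 × 1.431153 = 40.0723
Index = Σ wᵢ·(p₁ᵢ/p₀ᵢ) = 38.6848 + 18.2691 + 25.0859 + 40.0723 = 122.1121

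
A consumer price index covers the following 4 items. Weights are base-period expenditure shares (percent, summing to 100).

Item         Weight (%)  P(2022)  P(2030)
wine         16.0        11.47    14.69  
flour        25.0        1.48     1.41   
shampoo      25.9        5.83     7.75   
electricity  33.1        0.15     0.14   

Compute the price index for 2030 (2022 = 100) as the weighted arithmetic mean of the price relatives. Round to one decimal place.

wine: 16.0 × (14.69/11.47) = 16.0 × 1.280732 = 20.4917
flour: 25.0 × (1.41/1.48) = 25.0 × 0.952703 = 23.8176
shampoo: 25.9 × (7.75/5.83) = 25.9 × 1.329331 = 34.4297
electricity: 33.1 × (0.14/0.15) = 33.1 × 0.933333 = 30.8933
Index = Σ wᵢ·(p₁ᵢ/p₀ᵢ) = 20.4917 + 23.8176 + 34.4297 + 30.8933 = 109.6323

109.6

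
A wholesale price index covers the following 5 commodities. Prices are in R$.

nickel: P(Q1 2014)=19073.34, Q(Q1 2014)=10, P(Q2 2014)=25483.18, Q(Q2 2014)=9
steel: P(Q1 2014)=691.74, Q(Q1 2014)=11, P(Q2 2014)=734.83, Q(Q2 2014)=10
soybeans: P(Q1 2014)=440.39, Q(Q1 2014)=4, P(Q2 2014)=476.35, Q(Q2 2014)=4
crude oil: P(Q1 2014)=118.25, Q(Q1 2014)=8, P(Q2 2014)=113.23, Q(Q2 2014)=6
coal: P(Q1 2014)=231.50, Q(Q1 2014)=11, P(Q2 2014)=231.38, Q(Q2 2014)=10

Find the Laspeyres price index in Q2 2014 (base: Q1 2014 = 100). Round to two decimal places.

Laspeyres price index uses base-period quantities as weights.
ΣP(Q2 2014)·Q(Q1 2014) = 25483.18×10 + 734.83×11 + 476.35×4 + 113.23×8 + 231.38×11 = 254831.8 + 8083.13 + 1905.4 + 905.84 + 2545.18 = 268271.35
ΣP(Q1 2014)·Q(Q1 2014) = 19073.34×10 + 691.74×11 + 440.39×4 + 118.25×8 + 231.50×11 = 190733.4 + 7609.14 + 1761.56 + 946 + 2546.5 = 203596.6
Index = 268271.35 / 203596.6 × 100 = 131.7661

131.77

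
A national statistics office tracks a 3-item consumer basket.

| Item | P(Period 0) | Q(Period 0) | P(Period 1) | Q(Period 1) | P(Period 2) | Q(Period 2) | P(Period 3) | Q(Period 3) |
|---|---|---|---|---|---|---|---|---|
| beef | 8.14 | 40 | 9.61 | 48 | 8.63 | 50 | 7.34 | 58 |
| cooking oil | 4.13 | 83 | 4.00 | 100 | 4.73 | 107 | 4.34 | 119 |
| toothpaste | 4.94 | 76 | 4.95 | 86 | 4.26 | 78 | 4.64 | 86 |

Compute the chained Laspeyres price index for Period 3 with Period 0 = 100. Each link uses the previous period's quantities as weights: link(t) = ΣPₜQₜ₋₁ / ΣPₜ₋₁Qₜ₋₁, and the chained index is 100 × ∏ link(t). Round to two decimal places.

Link Period 0→Period 1:
ΣP(Period 1)Q(Period 0) = 9.61×40 + 4.00×83 + 4.95×76 = 384.4 + 332 + 376.2 = 1092.6
ΣP(Period 0)Q(Period 0) = 8.14×40 + 4.13×83 + 4.94×76 = 325.6 + 342.79 + 375.44 = 1043.83
link = 1092.6/1043.83 = 1.046722
Link Period 1→Period 2:
ΣP(Period 2)Q(Period 1) = 8.63×48 + 4.73×100 + 4.26×86 = 414.24 + 473 + 366.36 = 1253.6
ΣP(Period 1)Q(Period 1) = 9.61×48 + 4.00×100 + 4.95×86 = 461.28 + 400 + 425.7 = 1286.98
link = 1253.6/1286.98 = 0.974063
Link Period 2→Period 3:
ΣP(Period 3)Q(Period 2) = 7.34×50 + 4.34×107 + 4.64×78 = 367 + 464.38 + 361.92 = 1193.3
ΣP(Period 2)Q(Period 2) = 8.63×50 + 4.73×107 + 4.26×78 = 431.5 + 506.11 + 332.28 = 1269.89
link = 1193.3/1269.89 = 0.939688
Chained index = 100 × 1.046722 × 0.974063 × 0.939688 = 95.8081

95.81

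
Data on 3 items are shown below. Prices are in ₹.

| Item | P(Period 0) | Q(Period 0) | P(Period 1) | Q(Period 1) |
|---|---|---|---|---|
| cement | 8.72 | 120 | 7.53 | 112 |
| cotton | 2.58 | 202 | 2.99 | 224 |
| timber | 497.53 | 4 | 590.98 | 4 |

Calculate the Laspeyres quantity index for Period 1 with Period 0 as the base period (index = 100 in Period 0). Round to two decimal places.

Laspeyres quantity index uses base-period prices as weights.
ΣP(Period 0)·Q(Period 1) = 8.72×112 + 2.58×224 + 497.53×4 = 976.64 + 577.92 + 1990.12 = 3544.68
ΣP(Period 0)·Q(Period 0) = 8.72×120 + 2.58×202 + 497.53×4 = 1046.4 + 521.16 + 1990.12 = 3557.68
Index = 3544.68 / 3557.68 × 100 = 99.6346

99.63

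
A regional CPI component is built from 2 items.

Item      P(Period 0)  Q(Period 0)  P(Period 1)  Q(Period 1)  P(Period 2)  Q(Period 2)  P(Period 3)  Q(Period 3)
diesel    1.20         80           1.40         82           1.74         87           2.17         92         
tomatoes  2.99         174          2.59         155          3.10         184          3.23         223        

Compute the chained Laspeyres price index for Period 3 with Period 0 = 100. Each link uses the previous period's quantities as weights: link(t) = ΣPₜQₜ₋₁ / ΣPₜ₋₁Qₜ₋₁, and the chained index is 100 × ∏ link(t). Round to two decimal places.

119.58

Link Period 0→Period 1:
ΣP(Period 1)Q(Period 0) = 1.40×80 + 2.59×174 = 112 + 450.66 = 562.66
ΣP(Period 0)Q(Period 0) = 1.20×80 + 2.99×174 = 96 + 520.26 = 616.26
link = 562.66/616.26 = 0.913024
Link Period 1→Period 2:
ΣP(Period 2)Q(Period 1) = 1.74×82 + 3.10×155 = 142.68 + 480.5 = 623.18
ΣP(Period 1)Q(Period 1) = 1.40×82 + 2.59×155 = 114.8 + 401.45 = 516.25
link = 623.18/516.25 = 1.207128
Link Period 2→Period 3:
ΣP(Period 3)Q(Period 2) = 2.17×87 + 3.23×184 = 188.79 + 594.32 = 783.11
ΣP(Period 2)Q(Period 2) = 1.74×87 + 3.10×184 = 151.38 + 570.4 = 721.78
link = 783.11/721.78 = 1.084970
Chained index = 100 × 0.913024 × 1.207128 × 1.084970 = 119.5786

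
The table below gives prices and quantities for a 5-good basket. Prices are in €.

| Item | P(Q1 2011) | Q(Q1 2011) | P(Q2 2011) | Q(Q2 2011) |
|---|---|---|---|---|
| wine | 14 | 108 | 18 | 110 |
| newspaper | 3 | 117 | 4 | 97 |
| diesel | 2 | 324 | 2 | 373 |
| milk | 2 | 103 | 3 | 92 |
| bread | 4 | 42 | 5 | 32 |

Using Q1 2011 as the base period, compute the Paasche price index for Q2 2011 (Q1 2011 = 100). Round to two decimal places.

Paasche price index uses current-period quantities as weights.
ΣP(Q2 2011)·Q(Q2 2011) = 18×110 + 4×97 + 2×373 + 3×92 + 5×32 = 1980 + 388 + 746 + 276 + 160 = 3550
ΣP(Q1 2011)·Q(Q2 2011) = 14×110 + 3×97 + 2×373 + 2×92 + 4×32 = 1540 + 291 + 746 + 184 + 128 = 2889
Index = 3550 / 2889 × 100 = 122.8799

122.88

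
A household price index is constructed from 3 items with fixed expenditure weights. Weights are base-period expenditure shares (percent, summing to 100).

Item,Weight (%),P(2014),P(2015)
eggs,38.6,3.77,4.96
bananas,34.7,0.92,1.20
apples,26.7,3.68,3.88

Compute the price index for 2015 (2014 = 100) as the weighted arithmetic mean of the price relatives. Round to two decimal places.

eggs: 38.6 × (4.96/3.77) = 38.6 × 1.315650 = 50.7841
bananas: 34.7 × (1.20/0.92) = 34.7 × 1.304348 = 45.2609
apples: 26.7 × (3.88/3.68) = 26.7 × 1.054348 = 28.1511
Index = Σ wᵢ·(p₁ᵢ/p₀ᵢ) = 50.7841 + 45.2609 + 28.1511 = 124.1960

124.20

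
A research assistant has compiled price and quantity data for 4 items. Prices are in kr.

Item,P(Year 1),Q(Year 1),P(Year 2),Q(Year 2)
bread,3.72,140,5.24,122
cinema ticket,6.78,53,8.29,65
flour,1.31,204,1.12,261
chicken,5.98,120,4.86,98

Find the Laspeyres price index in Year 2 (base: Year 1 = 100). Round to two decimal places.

Laspeyres price index uses base-period quantities as weights.
ΣP(Year 2)·Q(Year 1) = 5.24×140 + 8.29×53 + 1.12×204 + 4.86×120 = 733.6 + 439.37 + 228.48 + 583.2 = 1984.65
ΣP(Year 1)·Q(Year 1) = 3.72×140 + 6.78×53 + 1.31×204 + 5.98×120 = 520.8 + 359.34 + 267.24 + 717.6 = 1864.98
Index = 1984.65 / 1864.98 × 100 = 106.4167

106.42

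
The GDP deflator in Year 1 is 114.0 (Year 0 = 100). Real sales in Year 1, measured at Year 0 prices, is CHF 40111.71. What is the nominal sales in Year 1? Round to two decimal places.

45727.35

Nominal = Real × (Index/100) = 40111.71 × (114.0/100)
        = 40111.71 × 1.140 = 45727.3494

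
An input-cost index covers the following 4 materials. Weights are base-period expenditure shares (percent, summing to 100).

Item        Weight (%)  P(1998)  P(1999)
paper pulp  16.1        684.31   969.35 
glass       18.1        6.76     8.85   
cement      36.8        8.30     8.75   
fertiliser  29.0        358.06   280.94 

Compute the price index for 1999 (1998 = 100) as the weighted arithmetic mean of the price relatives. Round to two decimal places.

108.05

paper pulp: 16.1 × (969.35/684.31) = 16.1 × 1.416536 = 22.8062
glass: 18.1 × (8.85/6.76) = 18.1 × 1.309172 = 23.6960
cement: 36.8 × (8.75/8.30) = 36.8 × 1.054217 = 38.7952
fertiliser: 29.0 × (280.94/358.06) = 29.0 × 0.784617 = 22.7539
Index = Σ wᵢ·(p₁ᵢ/p₀ᵢ) = 22.8062 + 23.6960 + 38.7952 + 22.7539 = 108.0513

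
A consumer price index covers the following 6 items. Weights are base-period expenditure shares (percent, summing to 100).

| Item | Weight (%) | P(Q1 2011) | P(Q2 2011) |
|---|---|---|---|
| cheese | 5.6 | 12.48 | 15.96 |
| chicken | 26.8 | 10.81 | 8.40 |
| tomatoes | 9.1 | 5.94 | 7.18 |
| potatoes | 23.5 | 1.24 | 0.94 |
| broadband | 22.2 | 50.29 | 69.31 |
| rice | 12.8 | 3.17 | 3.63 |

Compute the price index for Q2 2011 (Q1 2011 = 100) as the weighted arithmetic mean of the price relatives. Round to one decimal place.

102.1

cheese: 5.6 × (15.96/12.48) = 5.6 × 1.278846 = 7.1615
chicken: 26.8 × (8.40/10.81) = 26.8 × 0.777058 = 20.8252
tomatoes: 9.1 × (7.18/5.94) = 9.1 × 1.208754 = 10.9997
potatoes: 23.5 × (0.94/1.24) = 23.5 × 0.758065 = 17.8145
broadband: 22.2 × (69.31/50.29) = 22.2 × 1.378206 = 30.5962
rice: 12.8 × (3.63/3.17) = 12.8 × 1.145110 = 14.6574
Index = Σ wᵢ·(p₁ᵢ/p₀ᵢ) = 7.1615 + 20.8252 + 10.9997 + 17.8145 + 30.5962 + 14.6574 = 102.0545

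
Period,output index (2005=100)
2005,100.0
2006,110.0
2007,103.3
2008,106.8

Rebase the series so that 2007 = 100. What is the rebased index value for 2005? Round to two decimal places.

Rebased(2005) = 100.0 / 103.3 × 100 = 96.8054

96.81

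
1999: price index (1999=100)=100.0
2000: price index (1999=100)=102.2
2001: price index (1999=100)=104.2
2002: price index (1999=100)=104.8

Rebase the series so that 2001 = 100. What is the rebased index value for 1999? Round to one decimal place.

96.0

Rebased(1999) = 100.0 / 104.2 × 100 = 95.9693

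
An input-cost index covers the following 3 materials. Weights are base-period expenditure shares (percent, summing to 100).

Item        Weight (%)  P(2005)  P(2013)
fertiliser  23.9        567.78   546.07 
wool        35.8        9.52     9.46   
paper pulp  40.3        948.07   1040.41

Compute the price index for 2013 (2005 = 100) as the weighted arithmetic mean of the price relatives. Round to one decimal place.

102.8

fertiliser: 23.9 × (546.07/567.78) = 23.9 × 0.961763 = 22.9861
wool: 35.8 × (9.46/9.52) = 35.8 × 0.993697 = 35.5744
paper pulp: 40.3 × (1040.41/948.07) = 40.3 × 1.097398 = 44.2251
Index = Σ wᵢ·(p₁ᵢ/p₀ᵢ) = 22.9861 + 35.5744 + 44.2251 = 102.7856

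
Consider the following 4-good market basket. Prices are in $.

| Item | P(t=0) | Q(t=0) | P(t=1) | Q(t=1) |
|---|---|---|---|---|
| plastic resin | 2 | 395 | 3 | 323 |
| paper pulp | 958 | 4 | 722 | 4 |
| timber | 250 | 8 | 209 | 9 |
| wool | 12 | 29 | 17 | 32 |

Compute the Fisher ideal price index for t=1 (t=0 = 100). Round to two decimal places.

Laspeyres component (base-period weights):
ΣP(t=1)Q(t=0) = 3×395 + 722×4 + 209×8 + 17×29 = 1185 + 2888 + 1672 + 493 = 6238
ΣP(t=0)Q(t=0) = 2×395 + 958×4 + 250×8 + 12×29 = 790 + 3832 + 2000 + 348 = 6970
L = 6238 / 6970 × 100 = 89.4978
Paasche component (current-period weights):
ΣP(t=1)Q(t=1) = 3×323 + 722×4 + 209×9 + 17×32 = 969 + 2888 + 1881 + 544 = 6282
ΣP(t=0)Q(t=1) = 2×323 + 958×4 + 250×9 + 12×32 = 646 + 3832 + 2250 + 384 = 7112
P = 6282 / 7112 × 100 = 88.3296
Fisher = √(L × P) = √(89.4978 × 88.3296) = 88.9118

88.91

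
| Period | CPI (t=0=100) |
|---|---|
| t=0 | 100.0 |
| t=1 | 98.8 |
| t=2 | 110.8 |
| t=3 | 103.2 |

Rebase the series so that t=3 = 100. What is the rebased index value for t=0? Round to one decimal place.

Rebased(t=0) = 100.0 / 103.2 × 100 = 96.8992

96.9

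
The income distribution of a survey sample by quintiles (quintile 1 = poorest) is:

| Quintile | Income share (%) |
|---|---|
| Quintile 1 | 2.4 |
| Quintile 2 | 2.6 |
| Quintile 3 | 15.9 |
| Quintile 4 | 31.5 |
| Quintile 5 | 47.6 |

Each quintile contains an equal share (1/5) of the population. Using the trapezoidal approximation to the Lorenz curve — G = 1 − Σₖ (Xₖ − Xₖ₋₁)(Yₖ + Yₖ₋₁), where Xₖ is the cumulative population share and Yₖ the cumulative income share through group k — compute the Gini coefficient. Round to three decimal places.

0.477

Cumulative income shares Yₖ: 0.0240, 0.0500, 0.2090, 0.5240, 1.0000
Σ (Xₖ−Xₖ₋₁)(Yₖ+Yₖ₋₁) = (1/5)(0.0240+0.0000) + (1/5)(0.0500+0.0240) + (1/5)(0.2090+0.0500) + (1/5)(0.5240+0.2090) + (1/5)(1.0000+0.5240)
  = 0.0048 + 0.0148 + 0.0518 + 0.1466 + 0.3048 = 0.5228
G = 1 − 0.5228 = 0.4772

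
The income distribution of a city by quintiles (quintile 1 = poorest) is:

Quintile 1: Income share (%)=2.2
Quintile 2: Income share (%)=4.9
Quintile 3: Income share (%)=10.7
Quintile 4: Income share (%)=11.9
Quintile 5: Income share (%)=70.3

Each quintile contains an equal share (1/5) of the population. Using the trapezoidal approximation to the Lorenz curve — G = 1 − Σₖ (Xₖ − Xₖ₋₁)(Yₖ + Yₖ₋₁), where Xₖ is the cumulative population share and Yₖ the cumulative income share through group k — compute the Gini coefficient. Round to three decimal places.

Cumulative income shares Yₖ: 0.0220, 0.0710, 0.1780, 0.2970, 1.0000
Σ (Xₖ−Xₖ₋₁)(Yₖ+Yₖ₋₁) = (1/5)(0.0220+0.0000) + (1/5)(0.0710+0.0220) + (1/5)(0.1780+0.0710) + (1/5)(0.2970+0.1780) + (1/5)(1.0000+0.2970)
  = 0.0044 + 0.0186 + 0.0498 + 0.0950 + 0.2594 = 0.4272
G = 1 − 0.4272 = 0.5728

0.573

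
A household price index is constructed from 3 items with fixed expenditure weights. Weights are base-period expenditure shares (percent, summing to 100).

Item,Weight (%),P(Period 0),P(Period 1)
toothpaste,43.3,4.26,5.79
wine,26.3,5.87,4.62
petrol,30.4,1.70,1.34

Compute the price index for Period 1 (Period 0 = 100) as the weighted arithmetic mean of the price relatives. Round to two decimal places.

toothpaste: 43.3 × (5.79/4.26) = 43.3 × 1.359155 = 58.8514
wine: 26.3 × (4.62/5.87) = 26.3 × 0.787053 = 20.6995
petrol: 30.4 × (1.34/1.70) = 30.4 × 0.788235 = 23.9624
Index = Σ wᵢ·(p₁ᵢ/p₀ᵢ) = 58.8514 + 20.6995 + 23.9624 = 103.5133

103.51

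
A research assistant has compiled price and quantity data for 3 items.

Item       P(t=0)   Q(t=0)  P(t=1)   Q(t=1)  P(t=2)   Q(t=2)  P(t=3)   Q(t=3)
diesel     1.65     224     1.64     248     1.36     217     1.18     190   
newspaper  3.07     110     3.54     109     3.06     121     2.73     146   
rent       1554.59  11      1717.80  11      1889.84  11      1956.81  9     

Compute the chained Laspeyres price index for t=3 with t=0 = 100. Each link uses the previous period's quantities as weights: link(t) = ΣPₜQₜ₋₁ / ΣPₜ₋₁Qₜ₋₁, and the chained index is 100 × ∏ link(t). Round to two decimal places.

123.97

Link t=0→t=1:
ΣP(t=1)Q(t=0) = 1.64×224 + 3.54×110 + 1717.80×11 = 367.36 + 389.4 + 18895.8 = 19652.56
ΣP(t=0)Q(t=0) = 1.65×224 + 3.07×110 + 1554.59×11 = 369.6 + 337.7 + 17100.49 = 17807.79
link = 19652.56/17807.79 = 1.103593
Link t=1→t=2:
ΣP(t=2)Q(t=1) = 1.36×248 + 3.06×109 + 1889.84×11 = 337.28 + 333.54 + 20788.24 = 21459.06
ΣP(t=1)Q(t=1) = 1.64×248 + 3.54×109 + 1717.80×11 = 406.72 + 385.86 + 18895.8 = 19688.38
link = 21459.06/19688.38 = 1.089935
Link t=2→t=3:
ΣP(t=3)Q(t=2) = 1.18×217 + 2.73×121 + 1956.81×11 = 256.06 + 330.33 + 21524.91 = 22111.3
ΣP(t=2)Q(t=2) = 1.36×217 + 3.06×121 + 1889.84×11 = 295.12 + 370.26 + 20788.24 = 21453.62
link = 22111.3/21453.62 = 1.030656
Chained index = 100 × 1.103593 × 1.089935 × 1.030656 = 123.9720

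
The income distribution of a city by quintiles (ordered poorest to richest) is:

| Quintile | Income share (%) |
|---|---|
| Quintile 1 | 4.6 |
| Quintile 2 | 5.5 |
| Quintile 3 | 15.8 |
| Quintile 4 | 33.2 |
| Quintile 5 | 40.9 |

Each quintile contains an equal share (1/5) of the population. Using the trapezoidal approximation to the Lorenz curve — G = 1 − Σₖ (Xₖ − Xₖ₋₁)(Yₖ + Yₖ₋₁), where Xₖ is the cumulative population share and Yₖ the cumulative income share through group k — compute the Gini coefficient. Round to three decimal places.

Cumulative income shares Yₖ: 0.0460, 0.1010, 0.2590, 0.5910, 1.0000
Σ (Xₖ−Xₖ₋₁)(Yₖ+Yₖ₋₁) = (1/5)(0.0460+0.0000) + (1/5)(0.1010+0.0460) + (1/5)(0.2590+0.1010) + (1/5)(0.5910+0.2590) + (1/5)(1.0000+0.5910)
  = 0.0092 + 0.0294 + 0.0720 + 0.1700 + 0.3182 = 0.5988
G = 1 − 0.5988 = 0.4012

0.401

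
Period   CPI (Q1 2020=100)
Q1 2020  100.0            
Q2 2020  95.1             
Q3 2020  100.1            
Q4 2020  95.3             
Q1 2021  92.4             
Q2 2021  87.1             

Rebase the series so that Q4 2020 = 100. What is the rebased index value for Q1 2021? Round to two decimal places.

Rebased(Q1 2021) = 92.4 / 95.3 × 100 = 96.9570

96.96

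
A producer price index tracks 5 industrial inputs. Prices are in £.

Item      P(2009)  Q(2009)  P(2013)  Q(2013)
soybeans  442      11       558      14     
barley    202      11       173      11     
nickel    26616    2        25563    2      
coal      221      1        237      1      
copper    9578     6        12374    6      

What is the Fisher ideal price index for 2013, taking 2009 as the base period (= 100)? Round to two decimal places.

Laspeyres component (base-period weights):
ΣP(2013)Q(2009) = 558×11 + 173×11 + 25563×2 + 237×1 + 12374×6 = 6138 + 1903 + 51126 + 237 + 74244 = 133648
ΣP(2009)Q(2009) = 442×11 + 202×11 + 26616×2 + 221×1 + 9578×6 = 4862 + 2222 + 53232 + 221 + 57468 = 118005
L = 133648 / 118005 × 100 = 113.2562
Paasche component (current-period weights):
ΣP(2013)Q(2013) = 558×14 + 173×11 + 25563×2 + 237×1 + 12374×6 = 7812 + 1903 + 51126 + 237 + 74244 = 135322
ΣP(2009)Q(2013) = 442×14 + 202×11 + 26616×2 + 221×1 + 9578×6 = 6188 + 2222 + 53232 + 221 + 57468 = 119331
P = 135322 / 119331 × 100 = 113.4005
Fisher = √(L × P) = √(113.2562 × 113.4005) = 113.3284

113.33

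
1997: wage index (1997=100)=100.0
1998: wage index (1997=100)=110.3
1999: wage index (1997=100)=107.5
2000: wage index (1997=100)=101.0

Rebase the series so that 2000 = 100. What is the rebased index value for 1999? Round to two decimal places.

Rebased(1999) = 107.5 / 101.0 × 100 = 106.4356

106.44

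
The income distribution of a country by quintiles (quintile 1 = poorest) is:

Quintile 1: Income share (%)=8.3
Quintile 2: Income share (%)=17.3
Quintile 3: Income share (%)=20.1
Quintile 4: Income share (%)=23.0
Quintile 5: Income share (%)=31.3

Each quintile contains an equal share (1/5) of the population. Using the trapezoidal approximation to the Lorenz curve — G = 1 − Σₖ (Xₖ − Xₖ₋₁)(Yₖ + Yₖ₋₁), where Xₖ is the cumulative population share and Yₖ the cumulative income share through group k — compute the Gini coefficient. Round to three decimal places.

Cumulative income shares Yₖ: 0.0830, 0.2560, 0.4570, 0.6870, 1.0000
Σ (Xₖ−Xₖ₋₁)(Yₖ+Yₖ₋₁) = (1/5)(0.0830+0.0000) + (1/5)(0.2560+0.0830) + (1/5)(0.4570+0.2560) + (1/5)(0.6870+0.4570) + (1/5)(1.0000+0.6870)
  = 0.0166 + 0.0678 + 0.1426 + 0.2288 + 0.3374 = 0.7932
G = 1 − 0.7932 = 0.2068

0.207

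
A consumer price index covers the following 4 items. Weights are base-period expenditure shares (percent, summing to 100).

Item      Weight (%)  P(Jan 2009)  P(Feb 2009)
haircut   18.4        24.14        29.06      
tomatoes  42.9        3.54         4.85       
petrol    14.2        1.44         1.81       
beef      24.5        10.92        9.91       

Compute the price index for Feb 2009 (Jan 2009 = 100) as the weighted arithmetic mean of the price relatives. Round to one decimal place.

haircut: 18.4 × (29.06/24.14) = 18.4 × 1.203811 = 22.1501
tomatoes: 42.9 × (4.85/3.54) = 42.9 × 1.370056 = 58.7754
petrol: 14.2 × (1.81/1.44) = 14.2 × 1.256944 = 17.8486
beef: 24.5 × (9.91/10.92) = 24.5 × 0.907509 = 22.2340
Index = Σ wᵢ·(p₁ᵢ/p₀ᵢ) = 22.1501 + 58.7754 + 17.8486 + 22.2340 = 121.0081

121.0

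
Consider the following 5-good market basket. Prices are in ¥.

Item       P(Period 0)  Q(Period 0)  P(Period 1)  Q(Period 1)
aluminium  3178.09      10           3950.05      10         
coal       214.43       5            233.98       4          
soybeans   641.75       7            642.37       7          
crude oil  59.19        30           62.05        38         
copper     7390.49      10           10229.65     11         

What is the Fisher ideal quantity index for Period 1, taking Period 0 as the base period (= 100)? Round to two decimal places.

Laspeyres component (base-period weights):
ΣP(Period 0)Q(Period 1) = 3178.09×10 + 214.43×4 + 641.75×7 + 59.19×38 + 7390.49×11 = 31780.9 + 857.72 + 4492.25 + 2249.22 + 81295.39 = 120675.48
ΣP(Period 0)Q(Period 0) = 3178.09×10 + 214.43×5 + 641.75×7 + 59.19×30 + 7390.49×10 = 31780.9 + 1072.15 + 4492.25 + 1775.7 + 73904.9 = 113025.9
L = 120675.48 / 113025.9 × 100 = 106.7680
Paasche component (current-period weights):
ΣP(Period 1)Q(Period 1) = 3950.05×10 + 233.98×4 + 642.37×7 + 62.05×38 + 10229.65×11 = 39500.5 + 935.92 + 4496.59 + 2357.9 + 112526.15 = 159817.06
ΣP(Period 1)Q(Period 0) = 3950.05×10 + 233.98×5 + 642.37×7 + 62.05×30 + 10229.65×10 = 39500.5 + 1169.9 + 4496.59 + 1861.5 + 102296.5 = 149324.99
P = 159817.06 / 149324.99 × 100 = 107.0263
Fisher = √(L × P) = √(106.7680 × 107.0263) = 106.8971

106.90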